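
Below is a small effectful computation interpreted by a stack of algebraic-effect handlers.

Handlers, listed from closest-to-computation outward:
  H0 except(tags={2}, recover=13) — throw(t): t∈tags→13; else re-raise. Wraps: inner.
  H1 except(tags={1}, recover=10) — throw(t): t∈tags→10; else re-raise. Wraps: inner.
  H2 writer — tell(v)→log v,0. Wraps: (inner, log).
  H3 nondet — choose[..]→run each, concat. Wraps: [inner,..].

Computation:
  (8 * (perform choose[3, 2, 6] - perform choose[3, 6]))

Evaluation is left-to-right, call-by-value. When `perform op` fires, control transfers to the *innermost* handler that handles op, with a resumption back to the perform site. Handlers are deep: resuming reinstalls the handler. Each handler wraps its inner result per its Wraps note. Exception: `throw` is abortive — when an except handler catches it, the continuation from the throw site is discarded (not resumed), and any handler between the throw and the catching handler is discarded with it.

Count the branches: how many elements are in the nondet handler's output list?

Answer: 6

Step-by-step:
choose[3, 2, 6] @ H3
  branch[0] choose=3:
    choose[3, 6] @ H3
      branch[0] choose=3:
        H0 returns 0
        H1 returns 0
        H2 returns (0, ())
        H3 returns [(0, ())]
      branch[1] choose=6:
        H0 returns -24
        H1 returns -24
        H2 returns (-24, ())
        H3 returns [(-24, ())]
  branch[1] choose=2:
    choose[3, 6] @ H3
      branch[0] choose=3:
        H0 returns -8
        H1 returns -8
        H2 returns (-8, ())
        H3 returns [(-8, ())]
      branch[1] choose=6:
        H0 returns -32
        H1 returns -32
        H2 returns (-32, ())
        H3 returns [(-32, ())]
  branch[2] choose=6:
    choose[3, 6] @ H3
      branch[0] choose=3:
        H0 returns 24
        H1 returns 24
        H2 returns (24, ())
        H3 returns [(24, ())]
      branch[1] choose=6:
        H0 returns 0
        H1 returns 0
        H2 returns (0, ())
        H3 returns [(0, ())]
= [(0, ()), (-24, ()), (-8, ()), (-32, ()), (24, ()), (0, ())]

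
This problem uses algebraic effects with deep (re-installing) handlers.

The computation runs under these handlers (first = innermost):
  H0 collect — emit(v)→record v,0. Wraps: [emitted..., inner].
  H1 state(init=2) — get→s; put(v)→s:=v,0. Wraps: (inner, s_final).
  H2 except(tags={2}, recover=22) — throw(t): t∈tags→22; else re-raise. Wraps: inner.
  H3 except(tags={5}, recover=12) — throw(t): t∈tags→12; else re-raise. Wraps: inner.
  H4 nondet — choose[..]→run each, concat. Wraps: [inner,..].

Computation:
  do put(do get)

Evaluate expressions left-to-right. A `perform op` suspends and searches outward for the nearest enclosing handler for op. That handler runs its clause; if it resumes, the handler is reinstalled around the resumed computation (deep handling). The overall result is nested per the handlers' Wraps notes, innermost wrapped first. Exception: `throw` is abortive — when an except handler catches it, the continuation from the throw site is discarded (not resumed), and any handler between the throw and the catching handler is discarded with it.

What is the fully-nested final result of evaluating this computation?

Answer: [([0], 2)]

Working:
get @ H1 ⇒ 2
put(2) @ H1 ⇒ s:=2
H0 returns [0]
H1 returns ([0], 2)
H2 returns ([0], 2)
H3 returns ([0], 2)
H4 returns [([0], 2)]
= [([0], 2)]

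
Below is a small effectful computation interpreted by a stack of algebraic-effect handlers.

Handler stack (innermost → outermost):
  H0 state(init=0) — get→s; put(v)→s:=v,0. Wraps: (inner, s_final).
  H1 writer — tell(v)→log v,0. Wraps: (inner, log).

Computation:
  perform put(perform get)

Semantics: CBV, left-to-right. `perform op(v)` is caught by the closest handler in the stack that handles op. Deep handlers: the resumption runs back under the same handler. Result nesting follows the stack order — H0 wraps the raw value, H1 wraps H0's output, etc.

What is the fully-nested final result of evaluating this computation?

Evaluation trace:
get @ H0 ⇒ 0
put(0) @ H0 ⇒ s:=0
H0 returns (0, 0)
H1 returns ((0, 0), ())
= ((0, 0), ())

Answer: ((0, 0), ())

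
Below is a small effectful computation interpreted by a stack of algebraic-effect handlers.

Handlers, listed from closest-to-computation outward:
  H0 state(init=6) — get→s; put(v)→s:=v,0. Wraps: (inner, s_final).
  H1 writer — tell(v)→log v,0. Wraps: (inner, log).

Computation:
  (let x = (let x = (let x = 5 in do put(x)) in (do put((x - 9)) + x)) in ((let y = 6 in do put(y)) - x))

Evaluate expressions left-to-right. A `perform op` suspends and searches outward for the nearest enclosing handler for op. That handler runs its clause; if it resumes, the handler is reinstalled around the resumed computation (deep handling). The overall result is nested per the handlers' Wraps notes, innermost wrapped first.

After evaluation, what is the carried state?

Answer: 6

Working:
put(5) @ H0 ⇒ s:=5
put(-9) @ H0 ⇒ s:=-9
put(6) @ H0 ⇒ s:=6
H0 returns (0, 6)
H1 returns ((0, 6), ())
= ((0, 6), ())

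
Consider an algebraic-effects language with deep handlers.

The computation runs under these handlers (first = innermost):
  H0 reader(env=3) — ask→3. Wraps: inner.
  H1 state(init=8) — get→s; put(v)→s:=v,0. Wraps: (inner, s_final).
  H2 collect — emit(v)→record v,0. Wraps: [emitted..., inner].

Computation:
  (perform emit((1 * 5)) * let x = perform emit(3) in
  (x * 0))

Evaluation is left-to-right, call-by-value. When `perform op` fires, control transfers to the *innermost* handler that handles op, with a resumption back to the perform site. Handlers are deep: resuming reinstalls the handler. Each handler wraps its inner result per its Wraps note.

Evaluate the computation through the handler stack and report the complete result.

Evaluation trace:
emit(5) @ H2 ⇒ out+=5
emit(3) @ H2 ⇒ out+=3
H0 returns 0
H1 returns (0, 8)
H2 returns [5, 3, (0, 8)]
= [5, 3, (0, 8)]

Answer: [5, 3, (0, 8)]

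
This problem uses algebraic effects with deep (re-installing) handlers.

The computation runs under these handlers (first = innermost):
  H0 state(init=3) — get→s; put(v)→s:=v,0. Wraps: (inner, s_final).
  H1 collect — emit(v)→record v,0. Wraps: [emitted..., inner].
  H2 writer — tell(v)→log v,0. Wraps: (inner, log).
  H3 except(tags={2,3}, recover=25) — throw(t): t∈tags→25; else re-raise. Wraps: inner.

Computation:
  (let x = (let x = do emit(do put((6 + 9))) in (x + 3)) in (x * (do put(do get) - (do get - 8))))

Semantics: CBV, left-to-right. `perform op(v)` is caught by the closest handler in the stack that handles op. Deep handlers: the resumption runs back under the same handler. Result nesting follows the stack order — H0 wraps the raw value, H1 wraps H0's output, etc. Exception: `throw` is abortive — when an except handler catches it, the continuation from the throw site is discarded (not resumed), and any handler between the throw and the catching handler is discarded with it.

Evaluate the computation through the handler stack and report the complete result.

Evaluation trace:
put(15) @ H0 ⇒ s:=15
emit(0) @ H1 ⇒ out+=0
get @ H0 ⇒ 15
put(15) @ H0 ⇒ s:=15
get @ H0 ⇒ 15
H0 returns (-21, 15)
H1 returns [0, (-21, 15)]
H2 returns ([0, (-21, 15)], ())
H3 returns ([0, (-21, 15)], ())
= ([0, (-21, 15)], ())

Answer: ([0, (-21, 15)], ())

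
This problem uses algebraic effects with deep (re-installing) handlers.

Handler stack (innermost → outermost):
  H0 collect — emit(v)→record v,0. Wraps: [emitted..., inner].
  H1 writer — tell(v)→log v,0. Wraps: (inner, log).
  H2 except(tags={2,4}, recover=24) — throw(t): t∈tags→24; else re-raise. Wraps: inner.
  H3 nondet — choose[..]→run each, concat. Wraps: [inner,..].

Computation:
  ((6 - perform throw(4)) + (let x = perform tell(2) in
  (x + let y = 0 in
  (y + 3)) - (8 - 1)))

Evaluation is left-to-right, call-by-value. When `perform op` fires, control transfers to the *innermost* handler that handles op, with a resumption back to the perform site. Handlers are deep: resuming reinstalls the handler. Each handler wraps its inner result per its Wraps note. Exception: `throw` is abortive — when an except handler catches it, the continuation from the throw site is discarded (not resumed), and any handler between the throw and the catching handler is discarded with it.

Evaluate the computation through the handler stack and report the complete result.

Answer: [24]

Working:
throw(4) @ H2 caught ⇒ 24
H3 returns [24]
= [24]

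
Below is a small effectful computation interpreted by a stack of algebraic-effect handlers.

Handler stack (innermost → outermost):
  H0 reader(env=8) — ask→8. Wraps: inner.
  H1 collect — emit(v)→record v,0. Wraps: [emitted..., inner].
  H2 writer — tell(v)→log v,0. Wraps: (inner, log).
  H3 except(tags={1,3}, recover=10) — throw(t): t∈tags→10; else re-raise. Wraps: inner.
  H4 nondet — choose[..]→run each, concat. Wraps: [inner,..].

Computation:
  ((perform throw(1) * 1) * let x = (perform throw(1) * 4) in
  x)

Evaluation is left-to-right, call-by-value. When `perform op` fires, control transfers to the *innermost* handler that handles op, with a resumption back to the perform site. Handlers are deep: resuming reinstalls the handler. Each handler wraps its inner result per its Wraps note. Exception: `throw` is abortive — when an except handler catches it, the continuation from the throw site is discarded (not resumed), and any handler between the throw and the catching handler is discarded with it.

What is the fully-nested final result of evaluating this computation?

Working:
throw(1) @ H3 caught ⇒ 10
H4 returns [10]
= [10]

Answer: [10]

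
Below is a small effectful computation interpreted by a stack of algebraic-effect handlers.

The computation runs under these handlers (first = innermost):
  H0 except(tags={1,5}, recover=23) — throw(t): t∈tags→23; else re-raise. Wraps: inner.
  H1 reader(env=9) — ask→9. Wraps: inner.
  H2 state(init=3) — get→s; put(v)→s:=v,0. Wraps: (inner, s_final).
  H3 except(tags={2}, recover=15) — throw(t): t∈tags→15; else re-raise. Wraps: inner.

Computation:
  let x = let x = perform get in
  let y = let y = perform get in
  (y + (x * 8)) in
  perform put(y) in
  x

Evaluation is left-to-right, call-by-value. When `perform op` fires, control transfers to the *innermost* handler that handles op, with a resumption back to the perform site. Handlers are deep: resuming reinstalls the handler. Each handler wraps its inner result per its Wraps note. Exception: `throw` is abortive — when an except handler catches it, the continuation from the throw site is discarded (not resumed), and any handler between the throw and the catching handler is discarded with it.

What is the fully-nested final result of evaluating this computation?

Answer: (0, 27)

Step-by-step:
get @ H2 ⇒ 3
get @ H2 ⇒ 3
put(27) @ H2 ⇒ s:=27
H0 returns 0
H1 returns 0
H2 returns (0, 27)
H3 returns (0, 27)
= (0, 27)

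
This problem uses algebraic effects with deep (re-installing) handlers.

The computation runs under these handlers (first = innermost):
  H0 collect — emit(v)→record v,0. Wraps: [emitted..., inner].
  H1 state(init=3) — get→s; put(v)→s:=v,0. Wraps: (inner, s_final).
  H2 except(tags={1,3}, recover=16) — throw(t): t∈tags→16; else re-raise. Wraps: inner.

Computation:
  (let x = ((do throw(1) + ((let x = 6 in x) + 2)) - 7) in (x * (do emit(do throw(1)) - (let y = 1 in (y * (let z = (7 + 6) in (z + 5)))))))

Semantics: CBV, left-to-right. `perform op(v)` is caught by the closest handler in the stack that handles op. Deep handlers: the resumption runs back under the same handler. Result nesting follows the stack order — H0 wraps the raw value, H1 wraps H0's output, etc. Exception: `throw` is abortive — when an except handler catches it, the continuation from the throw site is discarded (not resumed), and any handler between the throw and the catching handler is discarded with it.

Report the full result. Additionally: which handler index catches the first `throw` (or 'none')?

Answer: 16 ; first throw caught by: H2

Working:
throw(1) @ H2 caught ⇒ 16
= 16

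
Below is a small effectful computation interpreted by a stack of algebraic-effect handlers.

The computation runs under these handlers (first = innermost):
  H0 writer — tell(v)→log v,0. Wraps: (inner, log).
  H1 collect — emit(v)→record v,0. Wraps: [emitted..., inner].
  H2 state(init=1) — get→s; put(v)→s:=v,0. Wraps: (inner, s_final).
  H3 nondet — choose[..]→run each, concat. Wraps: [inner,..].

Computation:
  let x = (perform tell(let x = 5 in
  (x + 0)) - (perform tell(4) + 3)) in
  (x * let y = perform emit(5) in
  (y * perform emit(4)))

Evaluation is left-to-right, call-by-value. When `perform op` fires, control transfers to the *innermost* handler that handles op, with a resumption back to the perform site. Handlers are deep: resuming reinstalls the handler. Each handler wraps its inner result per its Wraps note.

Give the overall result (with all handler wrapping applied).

Answer: [([5, 4, (0, (5, 4))], 1)]

Evaluation trace:
tell(5) @ H0 ⇒ log+=5
tell(4) @ H0 ⇒ log+=4
emit(5) @ H1 ⇒ out+=5
emit(4) @ H1 ⇒ out+=4
H0 returns (0, (5, 4))
H1 returns [5, 4, (0, (5, 4))]
H2 returns ([5, 4, (0, (5, 4))], 1)
H3 returns [([5, 4, (0, (5, 4))], 1)]
= [([5, 4, (0, (5, 4))], 1)]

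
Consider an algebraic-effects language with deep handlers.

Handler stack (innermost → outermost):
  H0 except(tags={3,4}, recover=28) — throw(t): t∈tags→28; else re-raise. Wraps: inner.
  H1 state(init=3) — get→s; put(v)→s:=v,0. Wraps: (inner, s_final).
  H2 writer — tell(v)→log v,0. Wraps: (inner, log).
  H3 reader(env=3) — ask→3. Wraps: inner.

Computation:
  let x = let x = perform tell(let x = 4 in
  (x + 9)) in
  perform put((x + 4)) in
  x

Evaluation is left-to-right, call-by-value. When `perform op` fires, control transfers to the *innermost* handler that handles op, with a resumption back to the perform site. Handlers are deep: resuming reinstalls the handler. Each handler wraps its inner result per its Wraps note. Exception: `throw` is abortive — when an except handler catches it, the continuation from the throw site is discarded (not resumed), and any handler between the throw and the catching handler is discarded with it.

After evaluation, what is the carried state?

Step-by-step:
tell(13) @ H2 ⇒ log+=13
put(4) @ H1 ⇒ s:=4
H0 returns 0
H1 returns (0, 4)
H2 returns ((0, 4), (13))
H3 returns ((0, 4), (13))
= ((0, 4), (13))

Answer: 4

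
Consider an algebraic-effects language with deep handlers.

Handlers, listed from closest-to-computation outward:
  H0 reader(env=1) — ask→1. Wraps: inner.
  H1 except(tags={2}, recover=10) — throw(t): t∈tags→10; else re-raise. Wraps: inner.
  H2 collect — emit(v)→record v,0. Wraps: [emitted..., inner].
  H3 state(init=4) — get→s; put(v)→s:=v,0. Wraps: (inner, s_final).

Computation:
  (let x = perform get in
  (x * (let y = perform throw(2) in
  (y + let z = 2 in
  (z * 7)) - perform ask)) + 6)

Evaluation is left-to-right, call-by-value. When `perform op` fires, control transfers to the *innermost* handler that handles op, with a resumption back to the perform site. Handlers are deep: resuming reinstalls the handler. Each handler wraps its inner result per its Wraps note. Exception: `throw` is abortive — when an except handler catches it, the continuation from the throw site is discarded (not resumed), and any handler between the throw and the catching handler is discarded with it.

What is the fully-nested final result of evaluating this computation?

Answer: ([10], 4)

Step-by-step:
get @ H3 ⇒ 4
throw(2) @ H1 caught ⇒ 10
H2 returns [10]
H3 returns ([10], 4)
= ([10], 4)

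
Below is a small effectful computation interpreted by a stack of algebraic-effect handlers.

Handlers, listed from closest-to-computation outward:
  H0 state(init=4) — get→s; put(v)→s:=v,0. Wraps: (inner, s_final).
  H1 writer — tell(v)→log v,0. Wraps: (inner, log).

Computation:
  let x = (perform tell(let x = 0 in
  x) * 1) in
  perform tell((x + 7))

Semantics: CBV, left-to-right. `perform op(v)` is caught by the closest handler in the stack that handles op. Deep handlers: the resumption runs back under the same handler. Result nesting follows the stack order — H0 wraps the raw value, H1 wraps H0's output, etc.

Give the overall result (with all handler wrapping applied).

Step-by-step:
tell(0) @ H1 ⇒ log+=0
tell(7) @ H1 ⇒ log+=7
H0 returns (0, 4)
H1 returns ((0, 4), (0, 7))
= ((0, 4), (0, 7))

Answer: ((0, 4), (0, 7))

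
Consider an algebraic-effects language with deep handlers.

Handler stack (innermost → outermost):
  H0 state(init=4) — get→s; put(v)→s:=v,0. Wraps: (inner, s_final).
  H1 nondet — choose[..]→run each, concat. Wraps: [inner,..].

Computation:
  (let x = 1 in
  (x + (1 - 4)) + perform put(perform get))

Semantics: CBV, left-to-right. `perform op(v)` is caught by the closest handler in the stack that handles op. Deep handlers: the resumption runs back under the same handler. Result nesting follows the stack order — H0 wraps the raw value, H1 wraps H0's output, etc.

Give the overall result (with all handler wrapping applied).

Answer: [(-2, 4)]

Step-by-step:
get @ H0 ⇒ 4
put(4) @ H0 ⇒ s:=4
H0 returns (-2, 4)
H1 returns [(-2, 4)]
= [(-2, 4)]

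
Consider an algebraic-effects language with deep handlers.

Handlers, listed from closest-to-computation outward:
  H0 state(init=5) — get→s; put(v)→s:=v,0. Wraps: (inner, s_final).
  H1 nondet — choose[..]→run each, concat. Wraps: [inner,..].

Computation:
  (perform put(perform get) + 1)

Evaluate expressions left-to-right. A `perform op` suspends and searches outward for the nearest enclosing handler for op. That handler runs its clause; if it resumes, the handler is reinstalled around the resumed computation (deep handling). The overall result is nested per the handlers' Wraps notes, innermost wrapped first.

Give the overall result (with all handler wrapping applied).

Answer: [(1, 5)]

Working:
get @ H0 ⇒ 5
put(5) @ H0 ⇒ s:=5
H0 returns (1, 5)
H1 returns [(1, 5)]
= [(1, 5)]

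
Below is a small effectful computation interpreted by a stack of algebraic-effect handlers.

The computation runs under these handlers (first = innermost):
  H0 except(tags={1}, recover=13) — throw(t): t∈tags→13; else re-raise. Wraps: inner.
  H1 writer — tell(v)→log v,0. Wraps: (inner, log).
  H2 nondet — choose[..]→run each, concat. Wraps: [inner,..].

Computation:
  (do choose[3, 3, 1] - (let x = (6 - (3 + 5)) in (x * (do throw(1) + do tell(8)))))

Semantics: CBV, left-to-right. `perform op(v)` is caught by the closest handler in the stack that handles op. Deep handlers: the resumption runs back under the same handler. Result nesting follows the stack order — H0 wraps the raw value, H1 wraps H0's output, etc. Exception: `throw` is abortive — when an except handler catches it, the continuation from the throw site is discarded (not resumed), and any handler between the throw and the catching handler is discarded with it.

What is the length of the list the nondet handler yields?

Step-by-step:
choose[3, 3, 1] @ H2
  branch[0] choose=3:
    throw(1) @ H0 caught ⇒ 13
    H1 returns (13, ())
    H2 returns [(13, ())]
  branch[1] choose=3:
    throw(1) @ H0 caught ⇒ 13
    H1 returns (13, ())
    H2 returns [(13, ())]
  branch[2] choose=1:
    throw(1) @ H0 caught ⇒ 13
    H1 returns (13, ())
    H2 returns [(13, ())]
= [(13, ()), (13, ()), (13, ())]

Answer: 3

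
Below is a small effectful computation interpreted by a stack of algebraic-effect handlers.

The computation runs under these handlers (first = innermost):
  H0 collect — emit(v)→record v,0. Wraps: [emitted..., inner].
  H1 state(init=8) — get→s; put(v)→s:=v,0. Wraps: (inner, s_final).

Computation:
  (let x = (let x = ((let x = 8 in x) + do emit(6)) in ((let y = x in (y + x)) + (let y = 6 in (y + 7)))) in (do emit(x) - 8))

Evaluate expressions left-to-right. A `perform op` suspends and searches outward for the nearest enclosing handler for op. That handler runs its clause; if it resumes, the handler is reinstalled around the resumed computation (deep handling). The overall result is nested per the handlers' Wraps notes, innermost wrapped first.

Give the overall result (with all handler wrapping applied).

Answer: ([6, 29, -8], 8)

Working:
emit(6) @ H0 ⇒ out+=6
emit(29) @ H0 ⇒ out+=29
H0 returns [6, 29, -8]
H1 returns ([6, 29, -8], 8)
= ([6, 29, -8], 8)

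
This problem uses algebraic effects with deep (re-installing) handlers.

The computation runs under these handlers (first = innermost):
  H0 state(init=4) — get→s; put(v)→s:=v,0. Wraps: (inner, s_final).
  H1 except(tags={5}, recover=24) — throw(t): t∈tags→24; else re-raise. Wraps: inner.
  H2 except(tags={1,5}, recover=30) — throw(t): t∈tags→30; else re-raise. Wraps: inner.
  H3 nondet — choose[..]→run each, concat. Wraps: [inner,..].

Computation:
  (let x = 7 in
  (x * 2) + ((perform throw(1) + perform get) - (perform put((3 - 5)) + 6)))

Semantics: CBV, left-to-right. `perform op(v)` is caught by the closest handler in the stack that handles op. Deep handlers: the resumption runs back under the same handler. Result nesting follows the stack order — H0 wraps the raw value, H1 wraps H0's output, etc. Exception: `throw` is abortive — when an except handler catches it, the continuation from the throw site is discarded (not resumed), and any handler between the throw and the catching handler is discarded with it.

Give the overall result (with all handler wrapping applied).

Working:
throw(1) @ H1 re-raised
throw(1) @ H2 caught ⇒ 30
H3 returns [30]
= [30]

Answer: [30]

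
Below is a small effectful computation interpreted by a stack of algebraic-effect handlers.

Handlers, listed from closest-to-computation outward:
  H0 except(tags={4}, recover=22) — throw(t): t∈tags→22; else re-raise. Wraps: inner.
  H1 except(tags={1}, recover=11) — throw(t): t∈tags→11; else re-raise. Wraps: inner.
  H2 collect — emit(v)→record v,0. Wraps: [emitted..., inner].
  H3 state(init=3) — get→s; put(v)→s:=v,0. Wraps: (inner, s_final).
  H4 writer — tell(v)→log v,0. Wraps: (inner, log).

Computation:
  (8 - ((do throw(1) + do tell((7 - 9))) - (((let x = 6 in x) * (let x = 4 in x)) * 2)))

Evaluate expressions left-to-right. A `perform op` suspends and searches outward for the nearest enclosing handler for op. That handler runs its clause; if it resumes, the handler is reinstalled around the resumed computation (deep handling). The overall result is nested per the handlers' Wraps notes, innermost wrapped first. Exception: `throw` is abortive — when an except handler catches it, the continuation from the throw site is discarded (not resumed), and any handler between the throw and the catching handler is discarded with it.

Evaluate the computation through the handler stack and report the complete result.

Answer: (([11], 3), ())

Step-by-step:
throw(1) @ H0 re-raised
throw(1) @ H1 caught ⇒ 11
H2 returns [11]
H3 returns ([11], 3)
H4 returns (([11], 3), ())
= (([11], 3), ())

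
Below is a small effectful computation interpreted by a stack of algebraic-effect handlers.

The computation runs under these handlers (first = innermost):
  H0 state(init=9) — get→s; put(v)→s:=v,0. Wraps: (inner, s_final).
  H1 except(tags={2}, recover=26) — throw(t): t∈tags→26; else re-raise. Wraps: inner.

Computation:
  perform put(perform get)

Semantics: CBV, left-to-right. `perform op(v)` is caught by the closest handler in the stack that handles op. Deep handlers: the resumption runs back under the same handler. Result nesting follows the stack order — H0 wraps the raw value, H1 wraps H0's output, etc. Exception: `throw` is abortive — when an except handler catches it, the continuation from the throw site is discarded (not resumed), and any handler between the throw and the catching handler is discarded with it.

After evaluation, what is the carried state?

Answer: 9

Working:
get @ H0 ⇒ 9
put(9) @ H0 ⇒ s:=9
H0 returns (0, 9)
H1 returns (0, 9)
= (0, 9)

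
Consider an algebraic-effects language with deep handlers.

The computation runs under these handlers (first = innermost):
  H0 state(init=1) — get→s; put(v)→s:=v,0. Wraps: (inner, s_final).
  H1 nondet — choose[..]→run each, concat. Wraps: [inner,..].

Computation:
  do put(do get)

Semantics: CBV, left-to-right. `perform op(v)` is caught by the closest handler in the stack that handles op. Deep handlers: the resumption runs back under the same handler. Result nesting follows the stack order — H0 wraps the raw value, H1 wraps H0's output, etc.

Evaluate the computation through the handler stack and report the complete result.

Answer: [(0, 1)]

Evaluation trace:
get @ H0 ⇒ 1
put(1) @ H0 ⇒ s:=1
H0 returns (0, 1)
H1 returns [(0, 1)]
= [(0, 1)]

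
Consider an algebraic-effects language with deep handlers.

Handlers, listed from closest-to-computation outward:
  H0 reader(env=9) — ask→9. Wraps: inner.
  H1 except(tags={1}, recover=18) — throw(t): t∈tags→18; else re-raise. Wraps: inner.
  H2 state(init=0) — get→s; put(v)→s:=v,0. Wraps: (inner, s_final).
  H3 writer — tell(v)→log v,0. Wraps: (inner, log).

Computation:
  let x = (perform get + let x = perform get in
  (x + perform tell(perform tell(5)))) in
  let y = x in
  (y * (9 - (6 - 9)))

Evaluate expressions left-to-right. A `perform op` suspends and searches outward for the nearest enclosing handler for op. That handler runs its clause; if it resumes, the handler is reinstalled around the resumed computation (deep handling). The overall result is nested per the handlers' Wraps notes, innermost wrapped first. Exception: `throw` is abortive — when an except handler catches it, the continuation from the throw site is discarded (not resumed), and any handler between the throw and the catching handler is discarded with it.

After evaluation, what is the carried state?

Answer: 0

Working:
get @ H2 ⇒ 0
get @ H2 ⇒ 0
tell(5) @ H3 ⇒ log+=5
tell(0) @ H3 ⇒ log+=0
H0 returns 0
H1 returns 0
H2 returns (0, 0)
H3 returns ((0, 0), (5, 0))
= ((0, 0), (5, 0))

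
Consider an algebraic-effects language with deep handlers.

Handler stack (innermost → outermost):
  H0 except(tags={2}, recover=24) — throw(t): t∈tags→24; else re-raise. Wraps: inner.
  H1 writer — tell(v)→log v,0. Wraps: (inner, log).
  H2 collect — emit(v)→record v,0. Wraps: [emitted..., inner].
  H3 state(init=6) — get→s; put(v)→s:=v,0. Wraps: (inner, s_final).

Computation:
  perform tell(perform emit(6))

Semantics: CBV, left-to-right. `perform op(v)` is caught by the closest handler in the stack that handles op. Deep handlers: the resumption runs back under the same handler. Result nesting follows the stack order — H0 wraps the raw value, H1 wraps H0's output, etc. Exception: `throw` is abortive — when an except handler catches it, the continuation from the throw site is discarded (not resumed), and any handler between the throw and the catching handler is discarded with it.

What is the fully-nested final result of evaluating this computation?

Answer: ([6, (0, (0))], 6)

Working:
emit(6) @ H2 ⇒ out+=6
tell(0) @ H1 ⇒ log+=0
H0 returns 0
H1 returns (0, (0))
H2 returns [6, (0, (0))]
H3 returns ([6, (0, (0))], 6)
= ([6, (0, (0))], 6)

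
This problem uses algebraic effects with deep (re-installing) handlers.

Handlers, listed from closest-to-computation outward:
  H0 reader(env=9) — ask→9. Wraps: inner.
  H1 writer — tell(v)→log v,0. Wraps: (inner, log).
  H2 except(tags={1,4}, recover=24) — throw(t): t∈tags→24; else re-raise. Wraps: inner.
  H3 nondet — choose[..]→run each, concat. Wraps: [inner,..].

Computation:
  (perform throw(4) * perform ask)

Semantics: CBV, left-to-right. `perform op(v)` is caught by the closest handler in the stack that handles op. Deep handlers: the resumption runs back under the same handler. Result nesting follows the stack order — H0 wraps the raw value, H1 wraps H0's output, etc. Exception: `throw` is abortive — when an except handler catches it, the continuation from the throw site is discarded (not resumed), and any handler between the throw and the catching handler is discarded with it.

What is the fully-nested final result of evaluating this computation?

Answer: [24]

Evaluation trace:
throw(4) @ H2 caught ⇒ 24
H3 returns [24]
= [24]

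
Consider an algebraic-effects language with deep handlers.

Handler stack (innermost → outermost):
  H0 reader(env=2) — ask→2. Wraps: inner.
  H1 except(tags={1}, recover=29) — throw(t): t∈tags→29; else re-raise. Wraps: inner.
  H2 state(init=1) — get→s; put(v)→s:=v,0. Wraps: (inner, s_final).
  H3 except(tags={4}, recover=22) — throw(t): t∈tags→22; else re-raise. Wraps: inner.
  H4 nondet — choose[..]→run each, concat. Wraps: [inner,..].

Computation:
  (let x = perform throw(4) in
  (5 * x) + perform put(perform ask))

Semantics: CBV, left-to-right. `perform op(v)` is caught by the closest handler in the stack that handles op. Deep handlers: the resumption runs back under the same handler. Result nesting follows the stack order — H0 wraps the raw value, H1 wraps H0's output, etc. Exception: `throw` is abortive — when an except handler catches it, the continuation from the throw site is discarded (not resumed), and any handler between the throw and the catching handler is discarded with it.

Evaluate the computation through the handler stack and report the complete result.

Evaluation trace:
throw(4) @ H1 re-raised
throw(4) @ H3 caught ⇒ 22
H4 returns [22]
= [22]

Answer: [22]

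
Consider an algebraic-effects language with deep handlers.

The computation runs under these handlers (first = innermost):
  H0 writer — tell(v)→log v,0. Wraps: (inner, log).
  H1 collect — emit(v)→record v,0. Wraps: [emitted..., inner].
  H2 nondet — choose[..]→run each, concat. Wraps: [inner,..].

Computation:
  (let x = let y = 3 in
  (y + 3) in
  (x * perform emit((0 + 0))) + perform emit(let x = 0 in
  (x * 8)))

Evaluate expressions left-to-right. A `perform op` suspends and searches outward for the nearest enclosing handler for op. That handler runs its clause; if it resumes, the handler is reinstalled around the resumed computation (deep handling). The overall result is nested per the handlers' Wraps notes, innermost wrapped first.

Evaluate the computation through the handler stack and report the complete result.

Step-by-step:
emit(0) @ H1 ⇒ out+=0
emit(0) @ H1 ⇒ out+=0
H0 returns (0, ())
H1 returns [0, 0, (0, ())]
H2 returns [[0, 0, (0, ())]]
= [[0, 0, (0, ())]]

Answer: [[0, 0, (0, ())]]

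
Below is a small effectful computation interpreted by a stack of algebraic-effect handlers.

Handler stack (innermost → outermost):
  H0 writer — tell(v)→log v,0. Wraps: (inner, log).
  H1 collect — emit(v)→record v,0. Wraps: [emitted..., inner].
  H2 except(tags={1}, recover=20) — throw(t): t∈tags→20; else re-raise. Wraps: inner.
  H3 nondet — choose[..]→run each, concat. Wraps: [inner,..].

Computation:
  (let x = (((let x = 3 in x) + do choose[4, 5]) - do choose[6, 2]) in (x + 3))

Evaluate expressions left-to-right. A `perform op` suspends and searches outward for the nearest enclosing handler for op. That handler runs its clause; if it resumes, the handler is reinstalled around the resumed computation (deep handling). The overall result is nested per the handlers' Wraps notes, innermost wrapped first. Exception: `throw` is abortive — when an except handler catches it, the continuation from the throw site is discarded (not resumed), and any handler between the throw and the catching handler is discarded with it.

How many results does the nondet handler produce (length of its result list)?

Answer: 4

Evaluation trace:
choose[4, 5] @ H3
  branch[0] choose=4:
    choose[6, 2] @ H3
      branch[0] choose=6:
        H0 returns (4, ())
        H1 returns [(4, ())]
        H2 returns [(4, ())]
        H3 returns [[(4, ())]]
      branch[1] choose=2:
        H0 returns (8, ())
        H1 returns [(8, ())]
        H2 returns [(8, ())]
        H3 returns [[(8, ())]]
  branch[1] choose=5:
    choose[6, 2] @ H3
      branch[0] choose=6:
        H0 returns (5, ())
        H1 returns [(5, ())]
        H2 returns [(5, ())]
        H3 returns [[(5, ())]]
      branch[1] choose=2:
        H0 returns (9, ())
        H1 returns [(9, ())]
        H2 returns [(9, ())]
        H3 returns [[(9, ())]]
= [[(4, ())], [(8, ())], [(5, ())], [(9, ())]]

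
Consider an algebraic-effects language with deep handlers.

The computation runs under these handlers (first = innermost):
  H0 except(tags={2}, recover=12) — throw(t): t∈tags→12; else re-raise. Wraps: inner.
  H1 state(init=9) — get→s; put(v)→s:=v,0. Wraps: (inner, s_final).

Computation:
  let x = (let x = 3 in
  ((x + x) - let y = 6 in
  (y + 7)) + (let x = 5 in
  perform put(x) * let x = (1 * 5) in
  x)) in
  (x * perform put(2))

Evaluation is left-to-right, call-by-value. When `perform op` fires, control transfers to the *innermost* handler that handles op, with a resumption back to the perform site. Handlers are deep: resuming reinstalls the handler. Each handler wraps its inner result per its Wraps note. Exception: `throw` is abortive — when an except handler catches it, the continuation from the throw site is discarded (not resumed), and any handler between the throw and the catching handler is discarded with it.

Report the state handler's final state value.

Evaluation trace:
put(5) @ H1 ⇒ s:=5
put(2) @ H1 ⇒ s:=2
H0 returns 0
H1 returns (0, 2)
= (0, 2)

Answer: 2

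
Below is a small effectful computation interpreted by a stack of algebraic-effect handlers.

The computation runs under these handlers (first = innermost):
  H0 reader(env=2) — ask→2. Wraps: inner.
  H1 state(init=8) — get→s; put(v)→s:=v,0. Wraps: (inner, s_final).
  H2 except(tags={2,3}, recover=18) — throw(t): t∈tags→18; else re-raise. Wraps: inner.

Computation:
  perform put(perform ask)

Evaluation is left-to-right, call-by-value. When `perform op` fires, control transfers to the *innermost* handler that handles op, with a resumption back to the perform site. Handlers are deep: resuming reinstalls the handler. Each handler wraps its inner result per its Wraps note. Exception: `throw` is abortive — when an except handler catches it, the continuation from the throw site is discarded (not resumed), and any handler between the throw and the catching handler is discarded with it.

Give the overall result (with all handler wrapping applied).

Evaluation trace:
ask @ H0 ⇒ 2
put(2) @ H1 ⇒ s:=2
H0 returns 0
H1 returns (0, 2)
H2 returns (0, 2)
= (0, 2)

Answer: (0, 2)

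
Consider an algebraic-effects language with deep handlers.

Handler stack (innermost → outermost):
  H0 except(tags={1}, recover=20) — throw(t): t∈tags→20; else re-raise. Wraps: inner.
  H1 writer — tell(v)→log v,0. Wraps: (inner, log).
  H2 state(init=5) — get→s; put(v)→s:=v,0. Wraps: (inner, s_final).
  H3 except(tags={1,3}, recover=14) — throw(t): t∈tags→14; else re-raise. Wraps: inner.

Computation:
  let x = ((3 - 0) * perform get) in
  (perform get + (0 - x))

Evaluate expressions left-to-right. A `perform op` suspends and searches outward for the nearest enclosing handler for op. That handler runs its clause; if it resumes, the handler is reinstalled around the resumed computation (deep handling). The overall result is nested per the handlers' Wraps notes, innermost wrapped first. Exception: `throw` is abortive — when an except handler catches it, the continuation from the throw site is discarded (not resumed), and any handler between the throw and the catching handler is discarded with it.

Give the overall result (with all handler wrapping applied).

Step-by-step:
get @ H2 ⇒ 5
get @ H2 ⇒ 5
H0 returns -10
H1 returns (-10, ())
H2 returns ((-10, ()), 5)
H3 returns ((-10, ()), 5)
= ((-10, ()), 5)

Answer: ((-10, ()), 5)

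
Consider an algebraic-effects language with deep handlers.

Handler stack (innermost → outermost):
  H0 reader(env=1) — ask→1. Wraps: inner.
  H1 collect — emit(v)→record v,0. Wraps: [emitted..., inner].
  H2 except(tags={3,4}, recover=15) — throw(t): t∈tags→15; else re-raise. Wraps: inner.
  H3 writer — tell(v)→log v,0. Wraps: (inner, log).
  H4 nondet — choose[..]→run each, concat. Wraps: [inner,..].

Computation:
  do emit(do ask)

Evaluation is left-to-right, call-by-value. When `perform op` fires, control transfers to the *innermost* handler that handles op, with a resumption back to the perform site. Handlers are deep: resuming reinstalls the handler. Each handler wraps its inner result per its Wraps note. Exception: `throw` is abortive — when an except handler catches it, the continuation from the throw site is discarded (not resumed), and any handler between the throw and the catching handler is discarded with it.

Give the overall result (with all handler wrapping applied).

Answer: [([1, 0], ())]

Step-by-step:
ask @ H0 ⇒ 1
emit(1) @ H1 ⇒ out+=1
H0 returns 0
H1 returns [1, 0]
H2 returns [1, 0]
H3 returns ([1, 0], ())
H4 returns [([1, 0], ())]
= [([1, 0], ())]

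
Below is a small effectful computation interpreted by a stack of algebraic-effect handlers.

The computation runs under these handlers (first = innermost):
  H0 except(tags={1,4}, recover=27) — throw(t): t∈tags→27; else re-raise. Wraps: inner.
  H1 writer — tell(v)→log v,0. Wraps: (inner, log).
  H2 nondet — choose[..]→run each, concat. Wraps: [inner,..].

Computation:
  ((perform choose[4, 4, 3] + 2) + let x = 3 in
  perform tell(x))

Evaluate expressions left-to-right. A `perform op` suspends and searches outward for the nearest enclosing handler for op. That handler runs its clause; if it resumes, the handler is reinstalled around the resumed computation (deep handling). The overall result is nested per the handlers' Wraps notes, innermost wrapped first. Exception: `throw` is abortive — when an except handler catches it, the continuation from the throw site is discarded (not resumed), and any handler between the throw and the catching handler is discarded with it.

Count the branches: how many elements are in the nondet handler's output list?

Working:
choose[4, 4, 3] @ H2
  branch[0] choose=4:
    tell(3) @ H1 ⇒ log+=3
    H0 returns 6
    H1 returns (6, (3))
    H2 returns [(6, (3))]
  branch[1] choose=4:
    tell(3) @ H1 ⇒ log+=3
    H0 returns 6
    H1 returns (6, (3))
    H2 returns [(6, (3))]
  branch[2] choose=3:
    tell(3) @ H1 ⇒ log+=3
    H0 returns 5
    H1 returns (5, (3))
    H2 returns [(5, (3))]
= [(6, (3)), (6, (3)), (5, (3))]

Answer: 3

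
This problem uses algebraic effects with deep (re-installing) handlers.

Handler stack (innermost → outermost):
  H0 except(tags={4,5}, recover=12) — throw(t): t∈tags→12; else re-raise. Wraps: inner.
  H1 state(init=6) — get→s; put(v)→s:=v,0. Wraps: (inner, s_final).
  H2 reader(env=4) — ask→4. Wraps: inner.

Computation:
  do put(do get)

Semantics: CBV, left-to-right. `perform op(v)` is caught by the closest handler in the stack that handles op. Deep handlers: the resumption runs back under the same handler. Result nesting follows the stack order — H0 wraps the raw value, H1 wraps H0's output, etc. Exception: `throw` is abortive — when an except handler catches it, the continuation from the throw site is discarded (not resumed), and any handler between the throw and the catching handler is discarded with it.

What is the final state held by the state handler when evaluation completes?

Answer: 6

Evaluation trace:
get @ H1 ⇒ 6
put(6) @ H1 ⇒ s:=6
H0 returns 0
H1 returns (0, 6)
H2 returns (0, 6)
= (0, 6)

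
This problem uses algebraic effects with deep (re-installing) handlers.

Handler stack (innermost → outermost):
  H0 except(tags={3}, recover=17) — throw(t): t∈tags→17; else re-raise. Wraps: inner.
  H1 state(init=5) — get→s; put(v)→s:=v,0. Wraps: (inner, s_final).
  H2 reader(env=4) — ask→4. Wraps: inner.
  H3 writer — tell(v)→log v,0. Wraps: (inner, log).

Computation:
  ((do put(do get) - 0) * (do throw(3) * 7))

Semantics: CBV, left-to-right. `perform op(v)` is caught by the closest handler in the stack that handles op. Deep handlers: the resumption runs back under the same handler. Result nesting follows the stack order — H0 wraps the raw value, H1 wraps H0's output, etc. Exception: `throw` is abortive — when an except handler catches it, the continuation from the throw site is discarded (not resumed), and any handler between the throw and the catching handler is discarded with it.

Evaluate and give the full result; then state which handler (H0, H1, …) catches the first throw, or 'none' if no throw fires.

Answer: ((17, 5), ()) ; first throw caught by: H0

Step-by-step:
get @ H1 ⇒ 5
put(5) @ H1 ⇒ s:=5
throw(3) @ H0 caught ⇒ 17
H1 returns (17, 5)
H2 returns (17, 5)
H3 returns ((17, 5), ())
= ((17, 5), ())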